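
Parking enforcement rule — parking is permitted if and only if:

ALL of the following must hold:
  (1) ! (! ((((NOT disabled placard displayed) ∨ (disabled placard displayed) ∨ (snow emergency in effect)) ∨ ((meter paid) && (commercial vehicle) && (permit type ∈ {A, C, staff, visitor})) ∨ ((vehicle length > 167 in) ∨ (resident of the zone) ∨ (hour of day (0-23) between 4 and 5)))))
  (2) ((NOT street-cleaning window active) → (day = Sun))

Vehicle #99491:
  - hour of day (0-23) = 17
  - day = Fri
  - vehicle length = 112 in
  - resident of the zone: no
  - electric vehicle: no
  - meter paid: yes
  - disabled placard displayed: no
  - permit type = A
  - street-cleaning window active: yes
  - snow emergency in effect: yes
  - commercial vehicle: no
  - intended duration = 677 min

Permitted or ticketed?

Atomic conditions:
  NOT disabled placard displayed: no → true
  disabled placard displayed: no → false
  snow emergency in effect: yes → true
  meter paid: yes → true
  commercial vehicle: no → false
  permit type ∈ {A, C, staff, visitor}: A is in the set → true
  vehicle length > 167 in: 112 > 167 is false
  resident of the zone: no → false
  hour of day (0-23) between 4 and 5: 17 in [4, 5] is false
  NOT street-cleaning window active: yes → false
  day = Sun: Fri == Sun is false
Combine:
[1.1.1.1] true OR false OR true = true
[1.1.1.2] true AND false AND true = false
[1.1.1.3] false OR false OR false = false
[1.1.1] true OR false OR false = true
[1.1] NOT true = false
[1] NOT false = true
[2] false → false (antecedent false ⇒ implication holds) = true
[root] true AND true = true
Overall: true → permitted

Permitted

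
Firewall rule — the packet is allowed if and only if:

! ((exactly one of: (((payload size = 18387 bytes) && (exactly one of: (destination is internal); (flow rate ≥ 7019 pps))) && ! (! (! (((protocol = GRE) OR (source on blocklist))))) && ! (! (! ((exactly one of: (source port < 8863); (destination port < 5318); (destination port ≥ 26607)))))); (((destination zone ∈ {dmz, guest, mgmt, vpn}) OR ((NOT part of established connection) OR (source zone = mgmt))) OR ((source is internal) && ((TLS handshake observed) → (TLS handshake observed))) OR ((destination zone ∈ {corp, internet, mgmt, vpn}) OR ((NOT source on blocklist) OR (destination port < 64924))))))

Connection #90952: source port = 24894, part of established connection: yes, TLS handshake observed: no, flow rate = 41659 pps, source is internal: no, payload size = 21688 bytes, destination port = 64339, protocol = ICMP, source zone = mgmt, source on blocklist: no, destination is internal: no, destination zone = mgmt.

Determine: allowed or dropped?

Dropped

Atomic conditions:
  payload size = 18387 bytes: 21688 == 18387 is false
  destination is internal: no → false
  flow rate ≥ 7019 pps: 41659 ≥ 7019 is true
  protocol = GRE: ICMP == GRE is false
  source on blocklist: no → false
  source port < 8863: 24894 < 8863 is false
  destination port < 5318: 64339 < 5318 is false
  destination port ≥ 26607: 64339 ≥ 26607 is true
  destination zone ∈ {dmz, guest, mgmt, vpn}: mgmt is in the set → true
  NOT part of established connection: yes → false
  source zone = mgmt: mgmt == mgmt is true
  source is internal: no → false
  TLS handshake observed: no → false
  destination zone ∈ {corp, internet, mgmt, vpn}: mgmt is in the set → true
  NOT source on blocklist: no → true
  destination port < 64924: 64339 < 64924 is true
Combine:
[1.1.1.2] exactly-one(false, true) = true
[1.1.1] false AND true = false
[1.1.2.1.1.1] false OR false = false
[1.1.2.1.1] NOT false = true
[1.1.2.1] NOT true = false
[1.1.2] NOT false = true
[1.1.3.1.1.1] exactly-one(false, false, true) = true
[1.1.3.1.1] NOT true = false
[1.1.3.1] NOT false = true
[1.1.3] NOT true = false
[1.1] false AND true AND false = false
[1.2.1.2] false OR true = true
[1.2.1] true OR true = true
[1.2.2.2] false → false (antecedent false ⇒ implication holds) = true
[1.2.2] false AND true = false
[1.2.3.2] true OR true = true
[1.2.3] true OR true = true
[1.2] true OR false OR true = true
[1] exactly-one(false, true) = true
[root] NOT true = false
Overall: false → dropped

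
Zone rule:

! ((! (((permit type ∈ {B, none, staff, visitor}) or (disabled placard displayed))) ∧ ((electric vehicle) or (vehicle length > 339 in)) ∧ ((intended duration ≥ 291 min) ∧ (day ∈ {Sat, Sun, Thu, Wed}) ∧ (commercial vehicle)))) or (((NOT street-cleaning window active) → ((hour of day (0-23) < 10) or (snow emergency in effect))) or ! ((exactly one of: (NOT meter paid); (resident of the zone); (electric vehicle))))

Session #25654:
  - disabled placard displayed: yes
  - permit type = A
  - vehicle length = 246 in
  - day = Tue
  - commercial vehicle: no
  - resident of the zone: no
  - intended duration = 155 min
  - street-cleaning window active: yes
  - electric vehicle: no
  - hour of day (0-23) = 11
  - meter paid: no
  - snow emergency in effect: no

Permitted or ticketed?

Permitted

Atomic conditions:
  permit type ∈ {B, none, staff, visitor}: A is not in the set → false
  disabled placard displayed: yes → true
  electric vehicle: no → false
  vehicle length > 339 in: 246 > 339 is false
  intended duration ≥ 291 min: 155 ≥ 291 is false
  day ∈ {Sat, Sun, Thu, Wed}: Tue is not in the set → false
  commercial vehicle: no → false
  NOT street-cleaning window active: yes → false
  hour of day (0-23) < 10: 11 < 10 is false
  snow emergency in effect: no → false
  NOT meter paid: no → true
  resident of the zone: no → false
Combine:
[1.1.1.1] false OR true = true
[1.1.1] NOT true = false
[1.1.2] false OR false = false
[1.1.3] false AND false AND false = false
[1.1] false AND false AND false = false
[1] NOT false = true
[2.1.2] false OR false = false
[2.1] false → false (antecedent false ⇒ implication holds) = true
[2.2.1] exactly-one(true, false, false) = true
[2.2] NOT true = false
[2] true OR false = true
[root] true OR true = true
Overall: true → permitted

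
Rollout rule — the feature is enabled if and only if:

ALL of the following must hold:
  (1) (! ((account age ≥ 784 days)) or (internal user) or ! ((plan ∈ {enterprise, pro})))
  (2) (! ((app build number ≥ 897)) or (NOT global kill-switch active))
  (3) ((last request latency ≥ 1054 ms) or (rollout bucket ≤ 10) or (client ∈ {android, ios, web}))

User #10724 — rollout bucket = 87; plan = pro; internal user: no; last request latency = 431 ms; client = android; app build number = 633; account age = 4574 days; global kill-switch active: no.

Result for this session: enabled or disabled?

Atomic conditions:
  account age ≥ 784 days: 4574 ≥ 784 is true
  internal user: no → false
  plan ∈ {enterprise, pro}: pro is in the set → true
  app build number ≥ 897: 633 ≥ 897 is false
  NOT global kill-switch active: no → true
  last request latency ≥ 1054 ms: 431 ≥ 1054 is false
  rollout bucket ≤ 10: 87 ≤ 10 is false
  client ∈ {android, ios, web}: android is in the set → true
Combine:
[1.1] NOT true = false
[1.3] NOT true = false
[1] false OR false OR false = false
[2.1] NOT false = true
[2] true OR true = true
[3] false OR false OR true = true
[root] false AND true AND true = false
Overall: false → disabled

Disabled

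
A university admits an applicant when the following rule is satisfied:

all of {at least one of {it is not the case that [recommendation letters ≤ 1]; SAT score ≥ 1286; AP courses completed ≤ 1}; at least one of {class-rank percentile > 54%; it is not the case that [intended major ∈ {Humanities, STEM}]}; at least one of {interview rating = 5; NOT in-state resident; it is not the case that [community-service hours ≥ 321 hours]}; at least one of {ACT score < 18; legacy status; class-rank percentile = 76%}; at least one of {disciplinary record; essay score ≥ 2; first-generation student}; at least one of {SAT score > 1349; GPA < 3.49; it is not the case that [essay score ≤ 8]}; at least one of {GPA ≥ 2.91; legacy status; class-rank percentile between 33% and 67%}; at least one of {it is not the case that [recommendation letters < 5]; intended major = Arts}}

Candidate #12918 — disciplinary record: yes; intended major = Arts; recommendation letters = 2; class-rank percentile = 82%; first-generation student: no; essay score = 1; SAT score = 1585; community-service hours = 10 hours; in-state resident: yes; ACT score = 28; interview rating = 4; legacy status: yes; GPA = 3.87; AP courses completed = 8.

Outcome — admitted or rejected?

Atomic conditions:
  recommendation letters ≤ 1: 2 ≤ 1 is false
  SAT score ≥ 1286: 1585 ≥ 1286 is true
  AP courses completed ≤ 1: 8 ≤ 1 is false
  class-rank percentile > 54%: 82 > 54 is true
  intended major ∈ {Humanities, STEM}: Arts is not in the set → false
  interview rating = 5: 4 == 5 is false
  NOT in-state resident: yes → false
  community-service hours ≥ 321 hours: 10 ≥ 321 is false
  ACT score < 18: 28 < 18 is false
  legacy status: yes → true
  class-rank percentile = 76%: 82 == 76 is false
  disciplinary record: yes → true
  essay score ≥ 2: 1 ≥ 2 is false
  first-generation student: no → false
  SAT score > 1349: 1585 > 1349 is true
  GPA < 3.49: 3.87 < 3.49 is false
  essay score ≤ 8: 1 ≤ 8 is true
  GPA ≥ 2.91: 3.87 ≥ 2.91 is true
  class-rank percentile between 33% and 67%: 82 in [33, 67] is false
  recommendation letters < 5: 2 < 5 is true
  intended major = Arts: Arts == Arts is true
Combine:
[1.1] NOT false = true
[1] true OR true OR false = true
[2.2] NOT false = true
[2] true OR true = true
[3.3] NOT false = true
[3] false OR false OR true = true
[4] false OR true OR false = true
[5] true OR false OR false = true
[6.3] NOT true = false
[6] true OR false OR false = true
[7] true OR true OR false = true
[8.1] NOT true = false
[8] false OR true = true
[root] true AND true AND true AND true AND true AND true AND true AND true = true
Overall: true → admitted

Admitted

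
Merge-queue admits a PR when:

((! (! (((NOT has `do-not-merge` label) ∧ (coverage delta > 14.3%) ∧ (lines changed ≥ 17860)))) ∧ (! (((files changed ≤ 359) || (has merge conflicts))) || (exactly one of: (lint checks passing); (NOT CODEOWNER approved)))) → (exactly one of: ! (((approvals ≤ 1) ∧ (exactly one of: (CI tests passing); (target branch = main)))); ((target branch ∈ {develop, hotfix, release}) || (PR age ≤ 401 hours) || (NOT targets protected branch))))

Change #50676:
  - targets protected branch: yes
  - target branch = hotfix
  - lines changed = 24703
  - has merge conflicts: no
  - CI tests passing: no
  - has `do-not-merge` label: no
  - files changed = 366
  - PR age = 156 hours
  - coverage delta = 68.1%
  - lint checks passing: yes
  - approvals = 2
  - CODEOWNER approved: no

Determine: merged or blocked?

Blocked

Atomic conditions:
  NOT has `do-not-merge` label: no → true
  coverage delta > 14.3%: 68.1 > 14.3 is true
  lines changed ≥ 17860: 24703 ≥ 17860 is true
  files changed ≤ 359: 366 ≤ 359 is false
  has merge conflicts: no → false
  lint checks passing: yes → true
  NOT CODEOWNER approved: no → true
  approvals ≤ 1: 2 ≤ 1 is false
  CI tests passing: no → false
  target branch = main: hotfix == main is false
  target branch ∈ {develop, hotfix, release}: hotfix is in the set → true
  PR age ≤ 401 hours: 156 ≤ 401 is true
  NOT targets protected branch: yes → false
Combine:
[1.1.1.1] true AND true AND true = true
[1.1.1] NOT true = false
[1.1] NOT false = true
[1.2.1.1] false OR false = false
[1.2.1] NOT false = true
[1.2.2] exactly-one(true, true) = false
[1.2] true OR false = true
[1] true AND true = true
[2.1.1.2] exactly-one(false, false) = false
[2.1.1] false AND false = false
[2.1] NOT false = true
[2.2] true OR true OR false = true
[2] exactly-one(true, true) = false
[root] true → false = false
Overall: false → blocked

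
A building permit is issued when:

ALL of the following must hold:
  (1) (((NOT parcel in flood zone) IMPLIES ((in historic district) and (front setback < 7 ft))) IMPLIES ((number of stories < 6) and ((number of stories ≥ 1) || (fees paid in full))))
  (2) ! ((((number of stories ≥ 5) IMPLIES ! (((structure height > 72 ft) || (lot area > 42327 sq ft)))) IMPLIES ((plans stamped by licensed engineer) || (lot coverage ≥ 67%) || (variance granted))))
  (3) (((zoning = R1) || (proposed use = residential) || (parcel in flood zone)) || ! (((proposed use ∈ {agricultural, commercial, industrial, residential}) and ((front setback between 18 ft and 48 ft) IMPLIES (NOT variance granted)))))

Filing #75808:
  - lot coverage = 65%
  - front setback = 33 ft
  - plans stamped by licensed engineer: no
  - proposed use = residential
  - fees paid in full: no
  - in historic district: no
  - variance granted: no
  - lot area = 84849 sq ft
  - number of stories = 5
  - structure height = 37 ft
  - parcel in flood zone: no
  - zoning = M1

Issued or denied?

Atomic conditions:
  NOT parcel in flood zone: no → true
  in historic district: no → false
  front setback < 7 ft: 33 < 7 is false
  number of stories < 6: 5 < 6 is true
  number of stories ≥ 1: 5 ≥ 1 is true
  fees paid in full: no → false
  number of stories ≥ 5: 5 ≥ 5 is true
  structure height > 72 ft: 37 > 72 is false
  lot area > 42327 sq ft: 84849 > 42327 is true
  plans stamped by licensed engineer: no → false
  lot coverage ≥ 67%: 65 ≥ 67 is false
  variance granted: no → false
  zoning = R1: M1 == R1 is false
  proposed use = residential: residential == residential is true
  parcel in flood zone: no → false
  proposed use ∈ {agricultural, commercial, industrial, residential}: residential is in the set → true
  front setback between 18 ft and 48 ft: 33 in [18, 48] is true
  NOT variance granted: no → true
Combine:
[1.1.2] false AND false = false
[1.1] true → false = false
[1.2.2] true OR false = true
[1.2] true AND true = true
[1] false → true (antecedent false ⇒ implication holds) = true
[2.1.1.2.1] false OR true = true
[2.1.1.2] NOT true = false
[2.1.1] true → false = false
[2.1.2] false OR false OR false = false
[2.1] false → false (antecedent false ⇒ implication holds) = true
[2] NOT true = false
[3.1] false OR true OR false = true
[3.2.1.2] true → true = true
[3.2.1] true AND true = true
[3.2] NOT true = false
[3] true OR false = true
[root] true AND false AND true = false
Overall: false → denied

Denied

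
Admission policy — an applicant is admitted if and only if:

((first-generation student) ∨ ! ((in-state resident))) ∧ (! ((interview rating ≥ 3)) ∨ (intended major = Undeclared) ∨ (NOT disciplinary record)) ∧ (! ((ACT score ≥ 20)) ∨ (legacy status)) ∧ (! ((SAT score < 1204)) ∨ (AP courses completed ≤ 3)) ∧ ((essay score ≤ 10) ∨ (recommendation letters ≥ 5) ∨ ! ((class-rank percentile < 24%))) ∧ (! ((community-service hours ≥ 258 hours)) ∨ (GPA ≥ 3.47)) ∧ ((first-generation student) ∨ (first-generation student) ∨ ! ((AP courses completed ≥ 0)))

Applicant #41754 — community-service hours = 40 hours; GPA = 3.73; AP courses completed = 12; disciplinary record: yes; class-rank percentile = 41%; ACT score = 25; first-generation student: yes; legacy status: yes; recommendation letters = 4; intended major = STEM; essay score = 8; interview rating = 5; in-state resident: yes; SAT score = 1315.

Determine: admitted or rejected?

Atomic conditions:
  first-generation student: yes → true
  in-state resident: yes → true
  interview rating ≥ 3: 5 ≥ 3 is true
  intended major = Undeclared: STEM == Undeclared is false
  NOT disciplinary record: yes → false
  ACT score ≥ 20: 25 ≥ 20 is true
  legacy status: yes → true
  SAT score < 1204: 1315 < 1204 is false
  AP courses completed ≤ 3: 12 ≤ 3 is false
  essay score ≤ 10: 8 ≤ 10 is true
  recommendation letters ≥ 5: 4 ≥ 5 is false
  class-rank percentile < 24%: 41 < 24 is false
  community-service hours ≥ 258 hours: 40 ≥ 258 is false
  GPA ≥ 3.47: 3.73 ≥ 3.47 is true
  AP courses completed ≥ 0: 12 ≥ 0 is true
Combine:
[1.2] NOT true = false
[1] true OR false = true
[2.1] NOT true = false
[2] false OR false OR false = false
[3.1] NOT true = false
[3] false OR true = true
[4.1] NOT false = true
[4] true OR false = true
[5.3] NOT false = true
[5] true OR false OR true = true
[6.1] NOT false = true
[6] true OR true = true
[7.3] NOT true = false
[7] true OR true OR false = true
[root] true AND false AND true AND true AND true AND true AND true = false
Overall: false → rejected

Rejected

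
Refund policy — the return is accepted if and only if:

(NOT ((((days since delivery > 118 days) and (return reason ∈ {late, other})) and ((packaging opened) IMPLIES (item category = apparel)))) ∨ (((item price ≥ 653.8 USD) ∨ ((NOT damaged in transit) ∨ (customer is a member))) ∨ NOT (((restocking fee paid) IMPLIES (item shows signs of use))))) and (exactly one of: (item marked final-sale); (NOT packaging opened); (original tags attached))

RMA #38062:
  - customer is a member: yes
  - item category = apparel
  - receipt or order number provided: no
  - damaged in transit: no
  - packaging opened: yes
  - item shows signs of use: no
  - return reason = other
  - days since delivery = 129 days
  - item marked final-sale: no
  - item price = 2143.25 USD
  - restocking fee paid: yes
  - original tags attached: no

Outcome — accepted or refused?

Refused

Atomic conditions:
  days since delivery > 118 days: 129 > 118 is true
  return reason ∈ {late, other}: other is in the set → true
  packaging opened: yes → true
  item category = apparel: apparel == apparel is true
  item price ≥ 653.8 USD: 2143.25 ≥ 653.8 is true
  NOT damaged in transit: no → true
  customer is a member: yes → true
  restocking fee paid: yes → true
  item shows signs of use: no → false
  item marked final-sale: no → false
  NOT packaging opened: yes → false
  original tags attached: no → false
Combine:
[1.1.1.1] true AND true = true
[1.1.1.2] true → true = true
[1.1.1] true AND true = true
[1.1] NOT true = false
[1.2.1.2] true OR true = true
[1.2.1] true OR true = true
[1.2.2.1] true → false = false
[1.2.2] NOT false = true
[1.2] true OR true = true
[1] false OR true = true
[2] exactly-one(false, false, false) = false
[root] true AND false = false
Overall: false → refused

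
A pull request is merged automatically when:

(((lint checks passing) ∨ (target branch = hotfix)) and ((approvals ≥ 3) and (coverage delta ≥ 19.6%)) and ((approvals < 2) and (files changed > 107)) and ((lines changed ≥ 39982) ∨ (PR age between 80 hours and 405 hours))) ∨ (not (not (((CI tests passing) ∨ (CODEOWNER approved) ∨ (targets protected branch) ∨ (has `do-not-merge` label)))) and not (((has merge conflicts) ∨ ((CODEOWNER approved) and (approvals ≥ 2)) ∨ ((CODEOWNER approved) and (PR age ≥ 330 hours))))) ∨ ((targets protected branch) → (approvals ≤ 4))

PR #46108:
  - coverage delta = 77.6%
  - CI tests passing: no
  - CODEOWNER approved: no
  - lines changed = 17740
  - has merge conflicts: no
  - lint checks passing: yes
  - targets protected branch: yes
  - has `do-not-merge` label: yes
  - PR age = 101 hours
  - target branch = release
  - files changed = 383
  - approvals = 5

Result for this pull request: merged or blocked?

Atomic conditions:
  lint checks passing: yes → true
  target branch = hotfix: release == hotfix is false
  approvals ≥ 3: 5 ≥ 3 is true
  coverage delta ≥ 19.6%: 77.6 ≥ 19.6 is true
  approvals < 2: 5 < 2 is false
  files changed > 107: 383 > 107 is true
  lines changed ≥ 39982: 17740 ≥ 39982 is false
  PR age between 80 hours and 405 hours: 101 in [80, 405] is true
  CI tests passing: no → false
  CODEOWNER approved: no → false
  targets protected branch: yes → true
  has `do-not-merge` label: yes → true
  has merge conflicts: no → false
  approvals ≥ 2: 5 ≥ 2 is true
  PR age ≥ 330 hours: 101 ≥ 330 is false
  approvals ≤ 4: 5 ≤ 4 is false
Combine:
[1.1] true OR false = true
[1.2] true AND true = true
[1.3] false AND true = false
[1.4] false OR true = true
[1] true AND true AND false AND true = false
[2.1.1.1] false OR false OR true OR true = true
[2.1.1] NOT true = false
[2.1] NOT false = true
[2.2.1.2] false AND true = false
[2.2.1.3] false AND false = false
[2.2.1] false OR false OR false = false
[2.2] NOT false = true
[2] true AND true = true
[3] true → false = false
[root] false OR true OR false = true
Overall: true → merged

Merged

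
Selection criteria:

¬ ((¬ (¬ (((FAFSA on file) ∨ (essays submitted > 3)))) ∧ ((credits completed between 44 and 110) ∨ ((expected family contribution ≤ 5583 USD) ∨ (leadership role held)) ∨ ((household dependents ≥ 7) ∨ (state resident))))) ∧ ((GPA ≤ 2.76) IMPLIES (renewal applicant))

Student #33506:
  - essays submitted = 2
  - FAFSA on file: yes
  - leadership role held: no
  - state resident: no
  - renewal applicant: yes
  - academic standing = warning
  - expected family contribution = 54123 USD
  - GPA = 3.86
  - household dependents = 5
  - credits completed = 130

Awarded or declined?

Awarded

Atomic conditions:
  FAFSA on file: yes → true
  essays submitted > 3: 2 > 3 is false
  credits completed between 44 and 110: 130 in [44, 110] is false
  expected family contribution ≤ 5583 USD: 54123 ≤ 5583 is false
  leadership role held: no → false
  household dependents ≥ 7: 5 ≥ 7 is false
  state resident: no → false
  GPA ≤ 2.76: 3.86 ≤ 2.76 is false
  renewal applicant: yes → true
Combine:
[1.1.1.1.1] true OR false = true
[1.1.1.1] NOT true = false
[1.1.1] NOT false = true
[1.1.2.2] false OR false = false
[1.1.2.3] false OR false = false
[1.1.2] false OR false OR false = false
[1.1] true AND false = false
[1] NOT false = true
[2] false → true (antecedent false ⇒ implication holds) = true
[root] true AND true = true
Overall: true → awarded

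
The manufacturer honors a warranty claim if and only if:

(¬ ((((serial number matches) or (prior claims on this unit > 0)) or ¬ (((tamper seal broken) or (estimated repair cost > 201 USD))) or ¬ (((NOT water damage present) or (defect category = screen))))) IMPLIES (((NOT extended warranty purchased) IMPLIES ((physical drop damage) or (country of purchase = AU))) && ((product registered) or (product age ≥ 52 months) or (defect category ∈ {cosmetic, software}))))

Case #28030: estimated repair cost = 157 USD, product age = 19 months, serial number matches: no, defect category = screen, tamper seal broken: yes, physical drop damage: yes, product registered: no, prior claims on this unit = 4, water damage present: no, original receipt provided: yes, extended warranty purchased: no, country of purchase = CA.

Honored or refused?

Atomic conditions:
  serial number matches: no → false
  prior claims on this unit > 0: 4 > 0 is true
  tamper seal broken: yes → true
  estimated repair cost > 201 USD: 157 > 201 is false
  NOT water damage present: no → true
  defect category = screen: screen == screen is true
  NOT extended warranty purchased: no → true
  physical drop damage: yes → true
  country of purchase = AU: CA == AU is false
  product registered: no → false
  product age ≥ 52 months: 19 ≥ 52 is false
  defect category ∈ {cosmetic, software}: screen is not in the set → false
Combine:
[1.1.1] false OR true = true
[1.1.2.1] true OR false = true
[1.1.2] NOT true = false
[1.1.3.1] true OR true = true
[1.1.3] NOT true = false
[1.1] true OR false OR false = true
[1] NOT true = false
[2.1.2] true OR false = true
[2.1] true → true = true
[2.2] false OR false OR false = false
[2] true AND false = false
[root] false → false (antecedent false ⇒ implication holds) = true
Overall: true → honored

Honored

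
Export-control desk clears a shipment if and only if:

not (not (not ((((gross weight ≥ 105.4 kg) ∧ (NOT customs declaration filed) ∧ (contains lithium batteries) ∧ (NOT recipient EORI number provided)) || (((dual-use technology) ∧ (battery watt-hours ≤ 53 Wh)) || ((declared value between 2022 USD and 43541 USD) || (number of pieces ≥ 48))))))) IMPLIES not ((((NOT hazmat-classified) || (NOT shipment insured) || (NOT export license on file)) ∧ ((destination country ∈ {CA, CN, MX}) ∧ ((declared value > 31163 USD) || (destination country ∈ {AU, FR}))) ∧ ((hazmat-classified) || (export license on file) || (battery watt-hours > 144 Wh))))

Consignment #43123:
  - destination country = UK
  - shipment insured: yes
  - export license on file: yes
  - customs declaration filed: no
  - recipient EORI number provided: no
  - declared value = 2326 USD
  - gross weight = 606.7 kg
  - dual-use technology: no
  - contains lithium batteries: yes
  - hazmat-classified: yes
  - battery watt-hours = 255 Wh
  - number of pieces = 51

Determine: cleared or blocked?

Atomic conditions:
  gross weight ≥ 105.4 kg: 606.7 ≥ 105.4 is true
  NOT customs declaration filed: no → true
  contains lithium batteries: yes → true
  NOT recipient EORI number provided: no → true
  dual-use technology: no → false
  battery watt-hours ≤ 53 Wh: 255 ≤ 53 is false
  declared value between 2022 USD and 43541 USD: 2326 in [2022, 43541] is true
  number of pieces ≥ 48: 51 ≥ 48 is true
  NOT hazmat-classified: yes → false
  NOT shipment insured: yes → false
  NOT export license on file: yes → false
  destination country ∈ {CA, CN, MX}: UK is not in the set → false
  declared value > 31163 USD: 2326 > 31163 is false
  destination country ∈ {AU, FR}: UK is not in the set → false
  hazmat-classified: yes → true
  export license on file: yes → true
  battery watt-hours > 144 Wh: 255 > 144 is true
Combine:
[1.1.1.1.1] true AND true AND true AND true = true
[1.1.1.1.2.1] false AND false = false
[1.1.1.1.2.2] true OR true = true
[1.1.1.1.2] false OR true = true
[1.1.1.1] true OR true = true
[1.1.1] NOT true = false
[1.1] NOT false = true
[1] NOT true = false
[2.1.1] false OR false OR false = false
[2.1.2.2] false OR false = false
[2.1.2] false AND false = false
[2.1.3] true OR true OR true = true
[2.1] false AND false AND true = false
[2] NOT false = true
[root] false → true (antecedent false ⇒ implication holds) = true
Overall: true → cleared

Cleared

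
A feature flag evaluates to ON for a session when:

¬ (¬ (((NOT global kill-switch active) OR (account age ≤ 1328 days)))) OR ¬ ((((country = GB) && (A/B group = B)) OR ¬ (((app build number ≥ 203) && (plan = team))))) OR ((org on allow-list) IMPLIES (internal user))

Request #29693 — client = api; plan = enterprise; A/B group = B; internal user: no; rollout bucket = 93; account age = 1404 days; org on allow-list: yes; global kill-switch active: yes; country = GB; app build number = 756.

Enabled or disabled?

Disabled

Atomic conditions:
  NOT global kill-switch active: yes → false
  account age ≤ 1328 days: 1404 ≤ 1328 is false
  country = GB: GB == GB is true
  A/B group = B: B == B is true
  app build number ≥ 203: 756 ≥ 203 is true
  plan = team: enterprise == team is false
  org on allow-list: yes → true
  internal user: no → false
Combine:
[1.1.1] false OR false = false
[1.1] NOT false = true
[1] NOT true = false
[2.1.1] true AND true = true
[2.1.2.1] true AND false = false
[2.1.2] NOT false = true
[2.1] true OR true = true
[2] NOT true = false
[3] true → false = false
[root] false OR false OR false = false
Overall: false → disabled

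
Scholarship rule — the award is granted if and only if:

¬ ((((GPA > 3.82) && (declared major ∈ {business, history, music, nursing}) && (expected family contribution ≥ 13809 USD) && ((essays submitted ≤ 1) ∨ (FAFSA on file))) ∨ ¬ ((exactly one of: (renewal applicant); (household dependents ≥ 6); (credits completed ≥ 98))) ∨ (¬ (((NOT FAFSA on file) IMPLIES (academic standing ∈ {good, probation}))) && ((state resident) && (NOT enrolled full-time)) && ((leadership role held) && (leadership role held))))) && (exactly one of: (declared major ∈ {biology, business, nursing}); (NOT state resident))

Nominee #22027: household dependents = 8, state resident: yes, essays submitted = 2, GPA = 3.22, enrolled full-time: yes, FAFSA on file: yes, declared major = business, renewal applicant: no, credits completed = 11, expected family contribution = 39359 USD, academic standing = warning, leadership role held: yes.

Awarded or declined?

Awarded

Atomic conditions:
  GPA > 3.82: 3.22 > 3.82 is false
  declared major ∈ {business, history, music, nursing}: business is in the set → true
  expected family contribution ≥ 13809 USD: 39359 ≥ 13809 is true
  essays submitted ≤ 1: 2 ≤ 1 is false
  FAFSA on file: yes → true
  renewal applicant: no → false
  household dependents ≥ 6: 8 ≥ 6 is true
  credits completed ≥ 98: 11 ≥ 98 is false
  NOT FAFSA on file: yes → false
  academic standing ∈ {good, probation}: warning is not in the set → false
  state resident: yes → true
  NOT enrolled full-time: yes → false
  leadership role held: yes → true
  declared major ∈ {biology, business, nursing}: business is in the set → true
  NOT state resident: yes → false
Combine:
[1.1.1.4] false OR true = true
[1.1.1] false AND true AND true AND true = false
[1.1.2.1] exactly-one(false, true, false) = true
[1.1.2] NOT true = false
[1.1.3.1.1] false → false (antecedent false ⇒ implication holds) = true
[1.1.3.1] NOT true = false
[1.1.3.2] true AND false = false
[1.1.3.3] true AND true = true
[1.1.3] false AND false AND true = false
[1.1] false OR false OR false = false
[1] NOT false = true
[2] exactly-one(true, false) = true
[root] true AND true = true
Overall: true → awarded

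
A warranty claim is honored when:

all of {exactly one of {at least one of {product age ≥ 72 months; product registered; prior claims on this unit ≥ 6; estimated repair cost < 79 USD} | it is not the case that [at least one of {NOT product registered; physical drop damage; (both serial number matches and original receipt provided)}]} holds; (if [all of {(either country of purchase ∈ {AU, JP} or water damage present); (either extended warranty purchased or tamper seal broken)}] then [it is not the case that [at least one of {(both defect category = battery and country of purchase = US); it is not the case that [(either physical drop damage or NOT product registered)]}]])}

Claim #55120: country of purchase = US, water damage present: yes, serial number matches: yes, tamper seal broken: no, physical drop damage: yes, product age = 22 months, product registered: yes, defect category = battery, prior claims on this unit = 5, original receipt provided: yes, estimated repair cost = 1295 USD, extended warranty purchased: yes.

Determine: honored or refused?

Refused

Atomic conditions:
  product age ≥ 72 months: 22 ≥ 72 is false
  product registered: yes → true
  prior claims on this unit ≥ 6: 5 ≥ 6 is false
  estimated repair cost < 79 USD: 1295 < 79 is false
  NOT product registered: yes → false
  physical drop damage: yes → true
  serial number matches: yes → true
  original receipt provided: yes → true
  country of purchase ∈ {AU, JP}: US is not in the set → false
  water damage present: yes → true
  extended warranty purchased: yes → true
  tamper seal broken: no → false
  defect category = battery: battery == battery is true
  country of purchase = US: US == US is true
Combine:
[1.1] false OR true OR false OR false = true
[1.2.1.3] true AND true = true
[1.2.1] false OR true OR true = true
[1.2] NOT true = false
[1] exactly-one(true, false) = true
[2.1.1] false OR true = true
[2.1.2] true OR false = true
[2.1] true AND true = true
[2.2.1.1] true AND true = true
[2.2.1.2.1] true OR false = true
[2.2.1.2] NOT true = false
[2.2.1] true OR false = true
[2.2] NOT true = false
[2] true → false = false
[root] true AND false = false
Overall: false → refused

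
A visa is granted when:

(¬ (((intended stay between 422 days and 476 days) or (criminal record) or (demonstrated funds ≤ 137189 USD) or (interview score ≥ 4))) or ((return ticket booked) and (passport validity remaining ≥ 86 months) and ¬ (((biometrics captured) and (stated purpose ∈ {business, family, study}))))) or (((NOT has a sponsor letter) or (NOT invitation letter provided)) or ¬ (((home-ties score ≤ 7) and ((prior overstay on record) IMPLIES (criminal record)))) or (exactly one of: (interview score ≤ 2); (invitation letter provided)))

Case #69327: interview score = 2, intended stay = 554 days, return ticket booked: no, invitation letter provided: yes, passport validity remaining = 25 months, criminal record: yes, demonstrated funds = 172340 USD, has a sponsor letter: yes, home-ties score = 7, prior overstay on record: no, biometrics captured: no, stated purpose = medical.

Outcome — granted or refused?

Atomic conditions:
  intended stay between 422 days and 476 days: 554 in [422, 476] is false
  criminal record: yes → true
  demonstrated funds ≤ 137189 USD: 172340 ≤ 137189 is false
  interview score ≥ 4: 2 ≥ 4 is false
  return ticket booked: no → false
  passport validity remaining ≥ 86 months: 25 ≥ 86 is false
  biometrics captured: no → false
  stated purpose ∈ {business, family, study}: medical is not in the set → false
  NOT has a sponsor letter: yes → false
  NOT invitation letter provided: yes → false
  home-ties score ≤ 7: 7 ≤ 7 is true
  prior overstay on record: no → false
  interview score ≤ 2: 2 ≤ 2 is true
  invitation letter provided: yes → true
Combine:
[1.1.1] false OR true OR false OR false = true
[1.1] NOT true = false
[1.2.3.1] false AND false = false
[1.2.3] NOT false = true
[1.2] false AND false AND true = false
[1] false OR false = false
[2.1] false OR false = false
[2.2.1.2] false → true (antecedent false ⇒ implication holds) = true
[2.2.1] true AND true = true
[2.2] NOT true = false
[2.3] exactly-one(true, true) = false
[2] false OR false OR false = false
[root] false OR false = false
Overall: false → refused

Refused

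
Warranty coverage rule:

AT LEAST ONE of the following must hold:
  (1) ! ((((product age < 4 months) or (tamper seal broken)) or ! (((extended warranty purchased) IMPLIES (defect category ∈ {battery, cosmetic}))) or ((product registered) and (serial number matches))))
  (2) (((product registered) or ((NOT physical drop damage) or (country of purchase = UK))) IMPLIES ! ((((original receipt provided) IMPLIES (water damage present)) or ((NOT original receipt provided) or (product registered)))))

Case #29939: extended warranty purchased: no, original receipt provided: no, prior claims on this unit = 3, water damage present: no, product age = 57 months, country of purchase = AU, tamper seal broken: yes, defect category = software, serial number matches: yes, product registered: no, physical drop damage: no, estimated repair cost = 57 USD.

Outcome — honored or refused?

Atomic conditions:
  product age < 4 months: 57 < 4 is false
  tamper seal broken: yes → true
  extended warranty purchased: no → false
  defect category ∈ {battery, cosmetic}: software is not in the set → false
  product registered: no → false
  serial number matches: yes → true
  NOT physical drop damage: no → true
  country of purchase = UK: AU == UK is false
  original receipt provided: no → false
  water damage present: no → false
  NOT original receipt provided: no → true
Combine:
[1.1.1] false OR true = true
[1.1.2.1] false → false (antecedent false ⇒ implication holds) = true
[1.1.2] NOT true = false
[1.1.3] false AND true = false
[1.1] true OR false OR false = true
[1] NOT true = false
[2.1.2] true OR false = true
[2.1] false OR true = true
[2.2.1.1] false → false (antecedent false ⇒ implication holds) = true
[2.2.1.2] true OR false = true
[2.2.1] true OR true = true
[2.2] NOT true = false
[2] true → false = false
[root] false OR false = false
Overall: false → refused

Refused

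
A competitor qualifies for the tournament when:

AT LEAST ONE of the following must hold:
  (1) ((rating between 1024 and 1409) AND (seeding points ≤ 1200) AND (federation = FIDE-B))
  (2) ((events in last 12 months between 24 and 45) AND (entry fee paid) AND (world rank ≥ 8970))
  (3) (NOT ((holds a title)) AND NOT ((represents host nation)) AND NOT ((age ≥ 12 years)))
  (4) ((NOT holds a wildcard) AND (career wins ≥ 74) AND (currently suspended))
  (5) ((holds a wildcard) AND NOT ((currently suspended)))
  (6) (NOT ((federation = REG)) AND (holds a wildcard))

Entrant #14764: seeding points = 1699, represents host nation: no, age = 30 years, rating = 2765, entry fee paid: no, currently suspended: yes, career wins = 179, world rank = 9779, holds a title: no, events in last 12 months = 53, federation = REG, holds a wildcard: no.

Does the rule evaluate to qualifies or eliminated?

Atomic conditions:
  rating between 1024 and 1409: 2765 in [1024, 1409] is false
  seeding points ≤ 1200: 1699 ≤ 1200 is false
  federation = FIDE-B: REG == FIDE-B is false
  events in last 12 months between 24 and 45: 53 in [24, 45] is false
  entry fee paid: no → false
  world rank ≥ 8970: 9779 ≥ 8970 is true
  holds a title: no → false
  represents host nation: no → false
  age ≥ 12 years: 30 ≥ 12 is true
  NOT holds a wildcard: no → true
  career wins ≥ 74: 179 ≥ 74 is true
  currently suspended: yes → true
  holds a wildcard: no → false
  federation = REG: REG == REG is true
Combine:
[1] false AND false AND false = false
[2] false AND false AND true = false
[3.1] NOT false = true
[3.2] NOT false = true
[3.3] NOT true = false
[3] true AND true AND false = false
[4] true AND true AND true = true
[5.2] NOT true = false
[5] false AND false = false
[6.1] NOT true = false
[6] false AND false = false
[root] false OR false OR false OR true OR false OR false = true
Overall: true → qualifies

Qualifies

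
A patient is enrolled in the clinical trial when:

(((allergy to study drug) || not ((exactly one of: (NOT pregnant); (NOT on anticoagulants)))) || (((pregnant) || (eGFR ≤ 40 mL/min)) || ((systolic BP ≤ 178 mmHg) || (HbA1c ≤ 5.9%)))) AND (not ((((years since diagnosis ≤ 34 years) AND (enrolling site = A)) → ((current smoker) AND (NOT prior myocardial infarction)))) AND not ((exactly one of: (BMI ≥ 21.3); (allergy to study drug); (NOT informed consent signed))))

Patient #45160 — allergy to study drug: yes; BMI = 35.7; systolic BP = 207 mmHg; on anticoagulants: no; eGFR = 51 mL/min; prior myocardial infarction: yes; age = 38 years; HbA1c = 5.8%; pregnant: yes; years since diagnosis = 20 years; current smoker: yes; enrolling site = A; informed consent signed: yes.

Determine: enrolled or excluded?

Enrolled

Atomic conditions:
  allergy to study drug: yes → true
  NOT pregnant: yes → false
  NOT on anticoagulants: no → true
  pregnant: yes → true
  eGFR ≤ 40 mL/min: 51 ≤ 40 is false
  systolic BP ≤ 178 mmHg: 207 ≤ 178 is false
  HbA1c ≤ 5.9%: 5.8 ≤ 5.9 is true
  years since diagnosis ≤ 34 years: 20 ≤ 34 is true
  enrolling site = A: A == A is true
  current smoker: yes → true
  NOT prior myocardial infarction: yes → false
  BMI ≥ 21.3: 35.7 ≥ 21.3 is true
  NOT informed consent signed: yes → false
Combine:
[1.1.2.1] exactly-one(false, true) = true
[1.1.2] NOT true = false
[1.1] true OR false = true
[1.2.1] true OR false = true
[1.2.2] false OR true = true
[1.2] true OR true = true
[1] true OR true = true
[2.1.1.1] true AND true = true
[2.1.1.2] true AND false = false
[2.1.1] true → false = false
[2.1] NOT false = true
[2.2.1] exactly-one(true, true, false) = false
[2.2] NOT false = true
[2] true AND true = true
[root] true AND true = true
Overall: true → enrolled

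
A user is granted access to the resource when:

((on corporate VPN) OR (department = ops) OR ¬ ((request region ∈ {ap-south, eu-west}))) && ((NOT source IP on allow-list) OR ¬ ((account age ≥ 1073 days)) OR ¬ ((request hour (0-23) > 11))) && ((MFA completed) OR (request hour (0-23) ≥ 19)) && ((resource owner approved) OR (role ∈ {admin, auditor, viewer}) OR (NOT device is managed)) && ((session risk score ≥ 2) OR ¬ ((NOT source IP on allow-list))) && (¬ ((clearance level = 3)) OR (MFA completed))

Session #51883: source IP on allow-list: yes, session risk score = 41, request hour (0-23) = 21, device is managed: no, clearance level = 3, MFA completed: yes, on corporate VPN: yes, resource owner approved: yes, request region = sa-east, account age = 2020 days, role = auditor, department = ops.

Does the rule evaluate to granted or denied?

Atomic conditions:
  on corporate VPN: yes → true
  department = ops: ops == ops is true
  request region ∈ {ap-south, eu-west}: sa-east is not in the set → false
  NOT source IP on allow-list: yes → false
  account age ≥ 1073 days: 2020 ≥ 1073 is true
  request hour (0-23) > 11: 21 > 11 is true
  MFA completed: yes → true
  request hour (0-23) ≥ 19: 21 ≥ 19 is true
  resource owner approved: yes → true
  role ∈ {admin, auditor, viewer}: auditor is in the set → true
  NOT device is managed: no → true
  session risk score ≥ 2: 41 ≥ 2 is true
  clearance level = 3: 3 == 3 is true
Combine:
[1.3] NOT false = true
[1] true OR true OR true = true
[2.2] NOT true = false
[2.3] NOT true = false
[2] false OR false OR false = false
[3] true OR true = true
[4] true OR true OR true = true
[5.2] NOT false = true
[5] true OR true = true
[6.1] NOT true = false
[6] false OR true = true
[root] true AND false AND true AND true AND true AND true = false
Overall: false → denied

Denied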